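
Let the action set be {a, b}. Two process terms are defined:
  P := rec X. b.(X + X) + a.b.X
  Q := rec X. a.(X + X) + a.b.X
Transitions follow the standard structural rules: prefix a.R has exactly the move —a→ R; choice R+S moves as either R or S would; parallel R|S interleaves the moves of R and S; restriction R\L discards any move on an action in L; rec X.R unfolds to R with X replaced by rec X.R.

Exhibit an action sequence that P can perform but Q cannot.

b

Reachable graph of P (3 states):
  m0 = rec X. b.(X + X) + a.b.X has moves --a--▸ m1, --b--▸ m2
  m1 = b.(rec X. b.(X + X) + a.b.X) has moves --b--▸ m0
  m2 = (rec X. b.(X + X) + a.b.X) + (rec X. b.(X + X) + a.b.X) has moves --a--▸ m1, --b--▸ m2
Reachable graph of Q (3 states):
  n0 = rec X. a.(X + X) + a.b.X has moves --a--▸ n1, --a--▸ n2
  n1 = (rec X. a.(X + X) + a.b.X) + (rec X. a.(X + X) + a.b.X) has moves --a--▸ n1, --a--▸ n2
  n2 = b.(rec X. a.(X + X) + a.b.X) has moves --b--▸ n0
Executing b from P (initial set {m0}):
  [1] b ⇒ {m2}
  — P admits the full trace.
Executing b from Q (initial set {n0}):
  [1] b ⇒ ∅ (Q stuck)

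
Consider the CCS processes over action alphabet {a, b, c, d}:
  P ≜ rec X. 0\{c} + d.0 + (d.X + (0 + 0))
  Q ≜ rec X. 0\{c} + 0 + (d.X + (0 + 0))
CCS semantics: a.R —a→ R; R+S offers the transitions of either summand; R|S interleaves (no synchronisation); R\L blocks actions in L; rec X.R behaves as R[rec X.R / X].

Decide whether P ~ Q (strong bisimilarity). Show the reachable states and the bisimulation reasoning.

not bisimilar

Reachable graph of P (2 states):
  s0 = rec X. 0\{c} + d.0 + (d.X + (0 + 0)) has moves =d=> s0, =d=> s1
  s1 = 0 has moves ·
Reachable graph of Q (1 states):
  t0 = rec X. 0\{c} + 0 + (d.X + (0 + 0)) has moves =d=> t0
Coarsest stable partition (strong bisimilarity classes):
  B0 = {s0}
  B1 = {s1}
  B2 = {t0}
s0 ∈ B0, t0 ∈ B2 → different blocks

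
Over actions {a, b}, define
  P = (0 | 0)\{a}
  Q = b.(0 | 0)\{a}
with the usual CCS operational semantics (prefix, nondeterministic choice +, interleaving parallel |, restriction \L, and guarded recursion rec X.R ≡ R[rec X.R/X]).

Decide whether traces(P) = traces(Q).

trace-distinct — witness ⟨b⟩

P's transition system — 1 states:
  s0 = (0 | 0)\{a} → ∅
Q's transition system — 2 states:
  t0 = b.(0 | 0)\{a} → ··b··> t1
  t1 = (0 | 0)\{a} → ∅
Trace ⟨b⟩ through Q, begin at {t0}:
  [1] b ⇒ {t1}
  — Q admits the full trace.
Trace ⟨b⟩ through P, begin at {s0}:
  [1] b ⇒ ∅  — P cannot continue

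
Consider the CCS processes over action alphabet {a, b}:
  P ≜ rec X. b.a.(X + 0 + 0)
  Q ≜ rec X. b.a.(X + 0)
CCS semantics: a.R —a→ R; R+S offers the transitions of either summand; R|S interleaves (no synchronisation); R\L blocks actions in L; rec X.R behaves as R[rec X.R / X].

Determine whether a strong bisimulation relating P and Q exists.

Reachable graph of P (3 states):
  u0 = rec X. b.a.(X + 0 + 0) ⊢ —b→ u1
  u1 = a.((rec X. b.a.(X + 0 + 0)) + 0 + 0) ⊢ —a→ u2
  u2 = (rec X. b.a.(X + 0 + 0)) + 0 + 0 ⊢ —b→ u1
Reachable graph of Q (3 states):
  v0 = rec X. b.a.(X + 0) ⊢ —b→ v1
  v1 = a.((rec X. b.a.(X + 0)) + 0) ⊢ —a→ v2
  v2 = (rec X. b.a.(X + 0)) + 0 ⊢ —b→ v1
Coarsest stable partition (strong bisimilarity classes):
  B0 = {u0, u2, v0, v2}
  B1 = {u1, v1}
u0 ∈ B0, v0 ∈ B0 → same block

bisimilar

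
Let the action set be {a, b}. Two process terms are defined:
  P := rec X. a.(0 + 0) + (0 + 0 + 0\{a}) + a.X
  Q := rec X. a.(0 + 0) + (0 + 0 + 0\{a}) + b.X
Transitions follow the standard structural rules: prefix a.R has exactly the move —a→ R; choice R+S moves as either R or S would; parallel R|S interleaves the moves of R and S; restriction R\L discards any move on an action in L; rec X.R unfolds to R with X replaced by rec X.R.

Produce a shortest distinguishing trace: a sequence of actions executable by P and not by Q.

aa

Reachable graph of P (2 states):
  s0 = rec X. a.(0 + 0) + (0 + 0 + 0\{a}) + a.X → —a→ s0, —a→ s1
  s1 = 0 + 0 → ·
Reachable graph of Q (2 states):
  t0 = rec X. a.(0 + 0) + (0 + 0 + 0\{a}) + b.X → —a→ t1, —b→ t0
  t1 = 0 + 0 → ·
Executing aa from P (initial set {s0}):
  [1] a ⇒ {s0, s1}
  [2] a ⇒ {s0, s1}
  — P admits the full trace.
Executing aa from Q (initial set {t0}):
  [1] a ⇒ {t1}
  [2] a ⇒ no successor for Q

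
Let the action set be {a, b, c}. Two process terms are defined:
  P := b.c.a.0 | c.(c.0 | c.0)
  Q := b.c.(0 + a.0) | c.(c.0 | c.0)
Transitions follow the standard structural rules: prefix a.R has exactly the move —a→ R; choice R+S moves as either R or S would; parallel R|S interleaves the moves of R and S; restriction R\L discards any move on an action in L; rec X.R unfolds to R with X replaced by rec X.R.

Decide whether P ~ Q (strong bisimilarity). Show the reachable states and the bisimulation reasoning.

Reachable graph of P (20 states):
  p0 = b.c.a.0 | c.(c.0 | c.0) has moves -b-> p1, -c-> p2
  p1 = c.a.0 | c.(c.0 | c.0) has moves -c-> p3, -c-> p4
  p2 = b.c.a.0 | (c.0 | c.0) has moves -b-> p4, -c-> p5, -c-> p6
  p3 = a.0 | c.(c.0 | c.0) has moves -a-> p7, -c-> p8
  p4 = c.a.0 | (c.0 | c.0) has moves -c-> p10, -c-> p8, -c-> p9
  p5 = b.c.a.0 | (0 | c.0) has moves -b-> p9, -c-> p11
  p6 = b.c.a.0 | (c.0 | 0) has moves -b-> p10, -c-> p11
  p7 = 0 | c.(c.0 | c.0) has moves -c-> p12
  p8 = a.0 | (c.0 | c.0) has moves -a-> p12, -c-> p13, -c-> p14
  p9 = c.a.0 | (0 | c.0) has moves -c-> p13, -c-> p15
  p10 = c.a.0 | (c.0 | 0) has moves -c-> p14, -c-> p15
  p11 = b.c.a.0 | (0 | 0) has moves -b-> p15
  p12 = 0 | (c.0 | c.0) has moves -c-> p16, -c-> p17
  p13 = a.0 | (0 | c.0) has moves -a-> p16, -c-> p18
  p14 = a.0 | (c.0 | 0) has moves -a-> p17, -c-> p18
  p15 = c.a.0 | (0 | 0) has moves -c-> p18
  p16 = 0 | (0 | c.0) has moves -c-> p19
  p17 = 0 | (c.0 | 0) has moves -c-> p19
  p18 = a.0 | (0 | 0) has moves -a-> p19
  p19 = 0 | (0 | 0) has moves ·
Reachable graph of Q (20 states):
  q0 = b.c.(0 + a.0) | c.(c.0 | c.0) has moves -b-> q1, -c-> q2
  q1 = c.(0 + a.0) | c.(c.0 | c.0) has moves -c-> q3, -c-> q4
  q2 = b.c.(0 + a.0) | (c.0 | c.0) has moves -b-> q4, -c-> q5, -c-> q6
  q3 = (0 + a.0) | c.(c.0 | c.0) has moves -a-> q7, -c-> q8
  q4 = c.(0 + a.0) | (c.0 | c.0) has moves -c-> q10, -c-> q8, -c-> q9
  q5 = b.c.(0 + a.0) | (0 | c.0) has moves -b-> q9, -c-> q11
  q6 = b.c.(0 + a.0) | (c.0 | 0) has moves -b-> q10, -c-> q11
  q7 = 0 | c.(c.0 | c.0) has moves -c-> q12
  q8 = (0 + a.0) | (c.0 | c.0) has moves -a-> q12, -c-> q13, -c-> q14
  q9 = c.(0 + a.0) | (0 | c.0) has moves -c-> q13, -c-> q15
  q10 = c.(0 + a.0) | (c.0 | 0) has moves -c-> q14, -c-> q15
  q11 = b.c.(0 + a.0) | (0 | 0) has moves -b-> q15
  q12 = 0 | (c.0 | c.0) has moves -c-> q16, -c-> q17
  q13 = (0 + a.0) | (0 | c.0) has moves -a-> q16, -c-> q18
  q14 = (0 + a.0) | (c.0 | 0) has moves -a-> q17, -c-> q18
  q15 = c.(0 + a.0) | (0 | 0) has moves -c-> q18
  q16 = 0 | (0 | c.0) has moves -c-> q19
  q17 = 0 | (c.0 | 0) has moves -c-> q19
  q18 = (0 + a.0) | (0 | 0) has moves -a-> q19
  q19 = 0 | (0 | 0) has moves ·
Partition-refinement fixed point:
  B0 = {p0, q0}
  B1 = {p1, q1}
  B2 = {p4, q4}
  B3 = {p8, q8}
  B4 = {p13, p14, q13, q14}
  B5 = {p18, q18}
  B6 = {p19, q19}
  B7 = {p16, p17, q16, q17}
  B8 = {p12, q12}
  B9 = {p10, p9, q10, q9}
  B10 = {p15, q15}
  B11 = {p3, q3}
  B12 = {p7, q7}
  B13 = {p2, q2}
  B14 = {p5, p6, q5, q6}
  B15 = {p11, q11}
p0 ∈ B0, q0 ∈ B0 → same block

bisimilar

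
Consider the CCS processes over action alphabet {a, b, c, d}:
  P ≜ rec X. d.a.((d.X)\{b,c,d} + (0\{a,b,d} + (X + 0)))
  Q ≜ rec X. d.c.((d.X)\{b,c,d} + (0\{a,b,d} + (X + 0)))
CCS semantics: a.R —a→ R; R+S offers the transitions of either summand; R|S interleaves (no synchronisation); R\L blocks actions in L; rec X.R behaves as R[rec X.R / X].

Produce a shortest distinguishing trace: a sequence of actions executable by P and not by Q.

da

Reachable graph of P (3 states):
  p0 = rec X. d.a.((d.X)\{b,c,d} + (0\{a,b,d} + (X + 0))) | ··d··> p1
  p1 = a.((d.(rec X. d.a.((d.X)\{b,c,d} + (0\{a,b,d} + (X + 0)))))\{b,c,d} + (0\{a,b,d} + ((rec X. d.a.((d.X)\{b,c,d} + (0\{a,b,d} + (X + 0)))) + 0))) | ··a··> p2
  p2 = (d.(rec X. d.a.((d.X)\{b,c,d} + (0\{a,b,d} + (X + 0)))))\{b,c,d} + (0\{a,b,d} + ((rec X. d.a.((d.X)\{b,c,d} + (0\{a,b,d} + (X + 0)))) + 0)) | ··d··> p1
Reachable graph of Q (3 states):
  q0 = rec X. d.c.((d.X)\{b,c,d} + (0\{a,b,d} + (X + 0))) | ··d··> q1
  q1 = c.((d.(rec X. d.c.((d.X)\{b,c,d} + (0\{a,b,d} + (X + 0)))))\{b,c,d} + (0\{a,b,d} + ((rec X. d.c.((d.X)\{b,c,d} + (0\{a,b,d} + (X + 0)))) + 0))) | ··c··> q2
  q2 = (d.(rec X. d.c.((d.X)\{b,c,d} + (0\{a,b,d} + (X + 0)))))\{b,c,d} + (0\{a,b,d} + ((rec X. d.c.((d.X)\{b,c,d} + (0\{a,b,d} + (X + 0)))) + 0)) | ··d··> q1
Trace ⟨da⟩ through P, begin at {p0}:
  step 1 (d): {p1}
  step 2 (a): {p2}
  P completes σ.
Trace ⟨da⟩ through Q, begin at {q0}:
  step 1 (d): {q1}
  step 2 (a): no successor for Q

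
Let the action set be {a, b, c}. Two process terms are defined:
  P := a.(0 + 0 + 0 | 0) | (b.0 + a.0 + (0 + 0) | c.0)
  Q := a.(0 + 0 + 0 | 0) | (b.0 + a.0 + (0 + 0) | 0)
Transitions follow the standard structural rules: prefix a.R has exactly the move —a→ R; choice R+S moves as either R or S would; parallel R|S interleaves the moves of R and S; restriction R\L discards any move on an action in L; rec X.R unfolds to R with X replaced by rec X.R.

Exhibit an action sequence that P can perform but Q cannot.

c

Reachable graph of P (6 states):
  m0 = a.(0 + 0 + 0 | 0) | (b.0 + a.0 + (0 + 0) | c.0) ⊢ -a-> m1, -a-> m2, -b-> m2, -c-> m3
  m1 = (0 + 0 + 0 | 0) | (b.0 + a.0 + (0 + 0) | c.0) ⊢ -a-> m4, -b-> m4, -c-> m5
  m2 = a.(0 + 0 + 0 | 0) | 0 ⊢ -a-> m4
  m3 = a.(0 + 0 + 0 | 0) | ((0 + 0) | 0) ⊢ -a-> m5
  m4 = (0 + 0 + 0 | 0) | 0 ⊢ ∅
  m5 = (0 + 0 + 0 | 0) | ((0 + 0) | 0) ⊢ ∅
Reachable graph of Q (4 states):
  n0 = a.(0 + 0 + 0 | 0) | (b.0 + a.0 + (0 + 0) | 0) ⊢ -a-> n1, -a-> n2, -b-> n2
  n1 = (0 + 0 + 0 | 0) | (b.0 + a.0 + (0 + 0) | 0) ⊢ -a-> n3, -b-> n3
  n2 = a.(0 + 0 + 0 | 0) | 0 ⊢ -a-> n3
  n3 = (0 + 0 + 0 | 0) | 0 ⊢ ∅
Run σ = ⟨c⟩ on P: start {m0}
  step 1 (c): {m3}
  P completes σ.
Run σ = ⟨c⟩ on Q: start {n0}
  step 1 (c): no successor for Q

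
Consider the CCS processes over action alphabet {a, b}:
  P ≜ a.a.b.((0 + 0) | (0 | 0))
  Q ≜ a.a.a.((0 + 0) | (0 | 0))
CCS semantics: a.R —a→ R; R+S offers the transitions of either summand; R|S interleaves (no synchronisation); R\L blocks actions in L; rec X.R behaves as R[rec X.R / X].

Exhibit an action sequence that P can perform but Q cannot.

aab

Reachable graph of P (4 states):
  s0 = a.a.b.((0 + 0) | (0 | 0)) → —a→ s1
  s1 = a.b.((0 + 0) | (0 | 0)) → —a→ s2
  s2 = b.((0 + 0) | (0 | 0)) → —b→ s3
  s3 = (0 + 0) | (0 | 0) → deadlocked
Reachable graph of Q (4 states):
  t0 = a.a.a.((0 + 0) | (0 | 0)) → —a→ t1
  t1 = a.a.((0 + 0) | (0 | 0)) → —a→ t2
  t2 = a.((0 + 0) | (0 | 0)) → —a→ t3
  t3 = (0 + 0) | (0 | 0) → deadlocked
Run σ = ⟨aab⟩ on P: start {s0}
  step 1 (a): {s1}
  step 2 (a): {s2}
  step 3 (b): {s3}
  — P admits the full trace.
Run σ = ⟨aab⟩ on Q: start {t0}
  step 1 (a): {t1}
  step 2 (a): {t2}
  step 3 (b): ∅  — Q cannot continue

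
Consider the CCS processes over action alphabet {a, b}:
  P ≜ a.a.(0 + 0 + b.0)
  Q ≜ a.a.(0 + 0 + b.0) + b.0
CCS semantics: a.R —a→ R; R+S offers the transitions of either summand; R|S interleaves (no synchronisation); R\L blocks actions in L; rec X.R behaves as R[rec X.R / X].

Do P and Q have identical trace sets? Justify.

P's transition system — 4 states:
  m0 = a.a.(0 + 0 + b.0) has moves —a→ m1
  m1 = a.(0 + 0 + b.0) has moves —a→ m2
  m2 = 0 + 0 + b.0 has moves —b→ m3
  m3 = 0 has moves ·
Q's transition system — 4 states:
  n0 = a.a.(0 + 0 + b.0) + b.0 has moves —a→ n1, —b→ n2
  n1 = a.(0 + 0 + b.0) has moves —a→ n3
  n2 = 0 has moves ·
  n3 = 0 + 0 + b.0 has moves —b→ n2
Run σ = ⟨b⟩ on Q: start {n0}
  step 1 (b): {n2}
  ✓ Q
Run σ = ⟨b⟩ on P: start {m0}
  step 1 (b): no successor for P

traces(P) ≠ traces(Q) — witness ⟨b⟩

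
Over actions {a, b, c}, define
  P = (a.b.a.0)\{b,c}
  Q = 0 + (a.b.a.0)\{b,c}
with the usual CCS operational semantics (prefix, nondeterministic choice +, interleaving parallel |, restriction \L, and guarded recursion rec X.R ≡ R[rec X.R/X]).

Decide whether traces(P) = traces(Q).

Reachable graph of P (2 states):
  s0 = (a.b.a.0)\{b,c} has moves ··a··> s1
  s1 = (b.a.0)\{b,c} has moves stopped
Reachable graph of Q (2 states):
  t0 = 0 + (a.b.a.0)\{b,c} has moves ··a··> t1
  t1 = (b.a.0)\{b,c} has moves stopped
Coarsest stable partition (strong bisimilarity classes):
  B0 = {s0, t0}
  B1 = {s1, t1}
s0 ∈ B0, t0 ∈ B0 → same block
Bisimilar ⇒ trace-equivalent.

traces(P) = traces(Q)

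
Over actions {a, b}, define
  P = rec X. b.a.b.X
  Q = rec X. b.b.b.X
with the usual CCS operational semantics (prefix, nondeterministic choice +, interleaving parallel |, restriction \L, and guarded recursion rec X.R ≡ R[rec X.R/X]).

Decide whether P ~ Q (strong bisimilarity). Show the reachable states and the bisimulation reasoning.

P's transition system — 3 states:
  m0 = rec X. b.a.b.X :: —b→ m1
  m1 = a.b.(rec X. b.a.b.X) :: —a→ m2
  m2 = b.(rec X. b.a.b.X) :: —b→ m0
Q's transition system — 3 states:
  n0 = rec X. b.b.b.X :: —b→ n1
  n1 = b.b.(rec X. b.b.b.X) :: —b→ n2
  n2 = b.(rec X. b.b.b.X) :: —b→ n0
Bisimilarity quotient blocks:
  B0 = {m0}
  B1 = {m1}
  B2 = {m2}
  B3 = {n0, n1, n2}
m0 ∈ B0, n0 ∈ B3 → different blocks

not bisimilar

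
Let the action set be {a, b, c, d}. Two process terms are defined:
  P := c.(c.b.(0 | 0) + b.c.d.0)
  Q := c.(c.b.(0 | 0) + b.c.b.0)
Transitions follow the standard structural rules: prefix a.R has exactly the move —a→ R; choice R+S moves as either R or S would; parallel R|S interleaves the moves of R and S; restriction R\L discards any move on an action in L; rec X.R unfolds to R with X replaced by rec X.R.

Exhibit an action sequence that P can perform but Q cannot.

Reachable graph of P (7 states):
  p0 = c.(c.b.(0 | 0) + b.c.d.0) ⊢ -c-> p1
  p1 = c.b.(0 | 0) + b.c.d.0 ⊢ -b-> p2, -c-> p3
  p2 = c.d.0 ⊢ -c-> p4
  p3 = b.(0 | 0) ⊢ -b-> p5
  p4 = d.0 ⊢ -d-> p6
  p5 = 0 | 0 ⊢ deadlocked
  p6 = 0 ⊢ deadlocked
Reachable graph of Q (7 states):
  q0 = c.(c.b.(0 | 0) + b.c.b.0) ⊢ -c-> q1
  q1 = c.b.(0 | 0) + b.c.b.0 ⊢ -b-> q2, -c-> q3
  q2 = c.b.0 ⊢ -c-> q4
  q3 = b.(0 | 0) ⊢ -b-> q5
  q4 = b.0 ⊢ -b-> q6
  q5 = 0 | 0 ⊢ deadlocked
  q6 = 0 ⊢ deadlocked
Trace ⟨cbcd⟩ through P, begin at {p0}:
  [1] c ⇒ {p1}
  [2] b ⇒ {p2}
  [3] c ⇒ {p4}
  [4] d ⇒ {p6}
  P completes σ.
Trace ⟨cbcd⟩ through Q, begin at {q0}:
  [1] c ⇒ {q1}
  [2] b ⇒ {q2}
  [3] c ⇒ {q4}
  [4] d ⇒ ∅ (Q stuck)

cbcd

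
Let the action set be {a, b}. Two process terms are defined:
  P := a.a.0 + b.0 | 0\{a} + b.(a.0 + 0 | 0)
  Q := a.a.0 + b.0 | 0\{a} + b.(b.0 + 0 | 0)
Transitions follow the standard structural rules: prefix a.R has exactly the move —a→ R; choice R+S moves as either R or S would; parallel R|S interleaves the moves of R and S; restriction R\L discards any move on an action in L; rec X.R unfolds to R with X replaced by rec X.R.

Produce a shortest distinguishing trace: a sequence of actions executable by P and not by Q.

Reachable graph of P (5 states):
  u0 = a.a.0 + b.0 | 0\{a} + b.(a.0 + 0 | 0) | =a=> u1, =b=> u2, =b=> u3
  u1 = a.0 | =a=> u4
  u2 = 0 | 0\{a} | ·
  u3 = a.0 + 0 | 0 | =a=> u4
  u4 = 0 | ·
Reachable graph of Q (5 states):
  v0 = a.a.0 + b.0 | 0\{a} + b.(b.0 + 0 | 0) | =a=> v1, =b=> v2, =b=> v3
  v1 = a.0 | =a=> v4
  v2 = 0 | 0\{a} | ·
  v3 = b.0 + 0 | 0 | =b=> v4
  v4 = 0 | ·
Run σ = ⟨ba⟩ on P: start {u0}
  step 1 (b): {u2, u3}
  step 2 (a): {u4}
  ✓ P
Run σ = ⟨ba⟩ on Q: start {v0}
  step 1 (b): {v2, v3}
  step 2 (a): ∅ (Q stuck)

ba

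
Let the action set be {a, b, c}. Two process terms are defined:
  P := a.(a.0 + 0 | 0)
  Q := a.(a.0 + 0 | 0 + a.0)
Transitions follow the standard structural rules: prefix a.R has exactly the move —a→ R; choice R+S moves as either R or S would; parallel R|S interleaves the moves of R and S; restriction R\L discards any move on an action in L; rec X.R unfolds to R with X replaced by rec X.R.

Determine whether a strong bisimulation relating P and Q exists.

Reachable graph of P (3 states):
  s0 = a.(a.0 + 0 | 0) has moves --a--▸ s1
  s1 = a.0 + 0 | 0 has moves --a--▸ s2
  s2 = 0 has moves stopped
Reachable graph of Q (3 states):
  t0 = a.(a.0 + 0 | 0 + a.0) has moves --a--▸ t1
  t1 = a.0 + 0 | 0 + a.0 has moves --a--▸ t2
  t2 = 0 has moves stopped
Bisimilarity quotient blocks:
  B0 = {s0, t0}
  B1 = {s1, t1}
  B2 = {s2, t2}
s0 ∈ B0, t0 ∈ B0 → same block

bisimilar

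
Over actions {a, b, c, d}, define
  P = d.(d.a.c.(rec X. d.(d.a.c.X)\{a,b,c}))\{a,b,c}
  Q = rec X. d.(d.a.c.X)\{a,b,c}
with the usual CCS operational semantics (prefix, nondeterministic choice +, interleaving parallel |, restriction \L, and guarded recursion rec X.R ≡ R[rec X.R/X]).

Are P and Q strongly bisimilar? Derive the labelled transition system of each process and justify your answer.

Reachable graph of P (3 states):
  m0 = d.(d.a.c.(rec X. d.(d.a.c.X)\{a,b,c}))\{a,b,c} has moves —d→ m1
  m1 = (d.a.c.(rec X. d.(d.a.c.X)\{a,b,c}))\{a,b,c} has moves —d→ m2
  m2 = (a.c.(rec X. d.(d.a.c.X)\{a,b,c}))\{a,b,c} has moves ∅
Reachable graph of Q (3 states):
  n0 = rec X. d.(d.a.c.X)\{a,b,c} has moves —d→ n1
  n1 = (d.a.c.(rec X. d.(d.a.c.X)\{a,b,c}))\{a,b,c} has moves —d→ n2
  n2 = (a.c.(rec X. d.(d.a.c.X)\{a,b,c}))\{a,b,c} has moves ∅
Coarsest stable partition (strong bisimilarity classes):
  B0 = {m0, n0}
  B1 = {m1, n1}
  B2 = {m2, n2}
m0 ∈ B0, n0 ∈ B0 → same block

YES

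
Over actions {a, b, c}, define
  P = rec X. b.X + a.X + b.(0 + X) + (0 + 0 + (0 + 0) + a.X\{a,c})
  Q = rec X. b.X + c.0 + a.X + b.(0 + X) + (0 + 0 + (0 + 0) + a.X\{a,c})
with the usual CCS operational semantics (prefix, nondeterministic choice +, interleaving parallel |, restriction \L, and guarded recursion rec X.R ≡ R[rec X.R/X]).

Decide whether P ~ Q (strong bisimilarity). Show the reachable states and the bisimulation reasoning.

P's transition system — 4 states:
  m0 = rec X. b.X + a.X + b.(0 + X) + (0 + 0 + (0 + 0) + a.X\{a,c}) | --a--▸ m0, --a--▸ m1, --b--▸ m0, --b--▸ m2
  m1 = (rec X. b.X + a.X + b.(0 + X) + (0 + 0 + (0 + 0) + a.X\{a,c}))\{a,c} | --b--▸ m1, --b--▸ m3
  m2 = 0 + (rec X. b.X + a.X + b.(0 + X) + (0 + 0 + (0 + 0) + a.X\{a,c})) | --a--▸ m0, --a--▸ m1, --b--▸ m0, --b--▸ m2
  m3 = (0 + (rec X. b.X + a.X + b.(0 + X) + (0 + 0 + (0 + 0) + a.X\{a,c})))\{a,c} | --b--▸ m1, --b--▸ m3
Q's transition system — 5 states:
  n0 = rec X. b.X + c.0 + a.X + b.(0 + X) + (0 + 0 + (0 + 0) + a.X\{a,c}) | --a--▸ n0, --a--▸ n1, --b--▸ n0, --b--▸ n2, --c--▸ n3
  n1 = (rec X. b.X + c.0 + a.X + b.(0 + X) + (0 + 0 + (0 + 0) + a.X\{a,c}))\{a,c} | --b--▸ n1, --b--▸ n4
  n2 = 0 + (rec X. b.X + c.0 + a.X + b.(0 + X) + (0 + 0 + (0 + 0) + a.X\{a,c})) | --a--▸ n0, --a--▸ n1, --b--▸ n0, --b--▸ n2, --c--▸ n3
  n3 = 0 | (no moves)
  n4 = (0 + (rec X. b.X + c.0 + a.X + b.(0 + X) + (0 + 0 + (0 + 0) + a.X\{a,c})))\{a,c} | --b--▸ n1, --b--▸ n4
Partition-refinement fixed point:
  B0 = {m0, m2}
  B1 = {m1, m3, n1, n4}
  B2 = {n0, n2}
  B3 = {n3}
m0 ∈ B0, n0 ∈ B2 → different blocks

not bisimilar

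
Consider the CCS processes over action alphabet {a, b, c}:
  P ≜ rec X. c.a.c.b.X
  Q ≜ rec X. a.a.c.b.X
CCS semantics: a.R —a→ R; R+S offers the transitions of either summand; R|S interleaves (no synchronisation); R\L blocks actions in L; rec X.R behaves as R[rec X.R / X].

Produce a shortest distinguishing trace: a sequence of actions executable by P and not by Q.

c

P's transition system — 4 states:
  p0 = rec X. c.a.c.b.X :: ··c··> p1
  p1 = a.c.b.(rec X. c.a.c.b.X) :: ··a··> p2
  p2 = c.b.(rec X. c.a.c.b.X) :: ··c··> p3
  p3 = b.(rec X. c.a.c.b.X) :: ··b··> p0
Q's transition system — 4 states:
  q0 = rec X. a.a.c.b.X :: ··a··> q1
  q1 = a.c.b.(rec X. a.a.c.b.X) :: ··a··> q2
  q2 = c.b.(rec X. a.a.c.b.X) :: ··c··> q3
  q3 = b.(rec X. a.a.c.b.X) :: ··b··> q0
Trace ⟨c⟩ through P, begin at {p0}:
  step 1 (c): {p1}
  — P admits the full trace.
Trace ⟨c⟩ through Q, begin at {q0}:
  step 1 (c): ∅  — Q cannot continue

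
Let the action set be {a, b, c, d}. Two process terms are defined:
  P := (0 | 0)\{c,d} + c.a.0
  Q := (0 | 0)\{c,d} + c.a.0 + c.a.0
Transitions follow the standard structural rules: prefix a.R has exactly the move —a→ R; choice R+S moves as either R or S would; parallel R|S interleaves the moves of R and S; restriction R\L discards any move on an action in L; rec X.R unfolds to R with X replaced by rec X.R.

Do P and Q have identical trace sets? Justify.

P's transition system — 3 states:
  u0 = (0 | 0)\{c,d} + c.a.0 | =c=> u1
  u1 = a.0 | =a=> u2
  u2 = 0 | deadlocked
Q's transition system — 3 states:
  v0 = (0 | 0)\{c,d} + c.a.0 + c.a.0 | =c=> v1
  v1 = a.0 | =a=> v2
  v2 = 0 | deadlocked
Coarsest stable partition (strong bisimilarity classes):
  B0 = {u0, v0}
  B1 = {u1, v1}
  B2 = {u2, v2}
u0 ∈ B0, v0 ∈ B0 → same block
Bisimilar ⇒ trace-equivalent.

trace-equivalent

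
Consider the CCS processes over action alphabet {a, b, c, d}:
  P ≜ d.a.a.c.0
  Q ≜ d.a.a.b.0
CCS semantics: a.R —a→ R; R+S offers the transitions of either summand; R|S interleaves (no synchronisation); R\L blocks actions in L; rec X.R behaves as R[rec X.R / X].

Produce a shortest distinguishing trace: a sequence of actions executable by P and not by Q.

Reachable graph of P (5 states):
  p0 = d.a.a.c.0 has moves --d--▸ p1
  p1 = a.a.c.0 has moves --a--▸ p2
  p2 = a.c.0 has moves --a--▸ p3
  p3 = c.0 has moves --c--▸ p4
  p4 = 0 has moves ∅
Reachable graph of Q (5 states):
  q0 = d.a.a.b.0 has moves --d--▸ q1
  q1 = a.a.b.0 has moves --a--▸ q2
  q2 = a.b.0 has moves --a--▸ q3
  q3 = b.0 has moves --b--▸ q4
  q4 = 0 has moves ∅
Trace ⟨daac⟩ through P, begin at {p0}:
  after d @ step 1: {p1}
  after a @ step 2: {p2}
  after a @ step 3: {p3}
  after c @ step 4: {p4}
  ✓ P
Trace ⟨daac⟩ through Q, begin at {q0}:
  after d @ step 1: {q1}
  after a @ step 2: {q2}
  after a @ step 3: {q3}
  after c @ step 4: ∅ (Q stuck)

daac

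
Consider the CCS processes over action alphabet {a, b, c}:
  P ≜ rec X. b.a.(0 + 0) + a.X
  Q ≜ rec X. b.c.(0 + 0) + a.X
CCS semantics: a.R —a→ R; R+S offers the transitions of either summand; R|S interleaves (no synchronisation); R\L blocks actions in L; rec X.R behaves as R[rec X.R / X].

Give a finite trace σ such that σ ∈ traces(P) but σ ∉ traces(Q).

LTS(P): 3 reachable states
  u0 = rec X. b.a.(0 + 0) + a.X ⊢ --a--▸ u0, --b--▸ u1
  u1 = a.(0 + 0) ⊢ --a--▸ u2
  u2 = 0 + 0 ⊢ ·
LTS(Q): 3 reachable states
  v0 = rec X. b.c.(0 + 0) + a.X ⊢ --a--▸ v0, --b--▸ v1
  v1 = c.(0 + 0) ⊢ --c--▸ v2
  v2 = 0 + 0 ⊢ ·
Executing ba from P (initial set {u0}):
  [1] b ⇒ {u1}
  [2] a ⇒ {u2}
  P completes σ.
Executing ba from Q (initial set {v0}):
  [1] b ⇒ {v1}
  [2] a ⇒ ∅ (Q stuck)

ba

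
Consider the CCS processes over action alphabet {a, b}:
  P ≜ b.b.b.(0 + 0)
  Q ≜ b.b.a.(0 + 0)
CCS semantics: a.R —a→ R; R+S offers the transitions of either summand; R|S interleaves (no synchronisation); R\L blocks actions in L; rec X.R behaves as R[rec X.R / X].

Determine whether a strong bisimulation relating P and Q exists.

NO

LTS(P): 4 reachable states
  u0 = b.b.b.(0 + 0) → ··b··> u1
  u1 = b.b.(0 + 0) → ··b··> u2
  u2 = b.(0 + 0) → ··b··> u3
  u3 = 0 + 0 → stopped
LTS(Q): 4 reachable states
  v0 = b.b.a.(0 + 0) → ··b··> v1
  v1 = b.a.(0 + 0) → ··b··> v2
  v2 = a.(0 + 0) → ··a··> v3
  v3 = 0 + 0 → stopped
Bisimilarity quotient blocks:
  B0 = {u0}
  B1 = {u1}
  B2 = {u2}
  B3 = {u3, v3}
  B4 = {v0}
  B5 = {v1}
  B6 = {v2}
u0 ∈ B0, v0 ∈ B4 → different blocks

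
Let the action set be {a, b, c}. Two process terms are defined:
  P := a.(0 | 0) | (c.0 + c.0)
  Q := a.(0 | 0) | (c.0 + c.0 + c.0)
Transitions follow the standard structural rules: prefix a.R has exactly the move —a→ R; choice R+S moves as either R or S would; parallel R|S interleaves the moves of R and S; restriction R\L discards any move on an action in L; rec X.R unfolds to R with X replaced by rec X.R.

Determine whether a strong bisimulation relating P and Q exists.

YES

P's transition system — 4 states:
  p0 = a.(0 | 0) | (c.0 + c.0) | ··a··> p1, ··c··> p2
  p1 = 0 | 0 | (c.0 + c.0) | ··c··> p3
  p2 = a.(0 | 0) | 0 | ··a··> p3
  p3 = 0 | 0 | 0 | ·
Q's transition system — 4 states:
  q0 = a.(0 | 0) | (c.0 + c.0 + c.0) | ··a··> q1, ··c··> q2
  q1 = 0 | 0 | (c.0 + c.0 + c.0) | ··c··> q3
  q2 = a.(0 | 0) | 0 | ··a··> q3
  q3 = 0 | 0 | 0 | ·
Bisimilarity quotient blocks:
  B0 = {p0, q0}
  B1 = {p2, q2}
  B2 = {p3, q3}
  B3 = {p1, q1}
p0 ∈ B0, q0 ∈ B0 → same block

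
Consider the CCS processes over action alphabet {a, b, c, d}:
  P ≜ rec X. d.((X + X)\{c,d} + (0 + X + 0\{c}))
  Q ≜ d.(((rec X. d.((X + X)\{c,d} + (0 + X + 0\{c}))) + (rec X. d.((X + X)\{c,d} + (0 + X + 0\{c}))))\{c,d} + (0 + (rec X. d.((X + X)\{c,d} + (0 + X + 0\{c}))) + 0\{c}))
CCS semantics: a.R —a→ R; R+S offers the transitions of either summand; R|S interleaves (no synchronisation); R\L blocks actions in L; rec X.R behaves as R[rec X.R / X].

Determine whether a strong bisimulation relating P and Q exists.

bisimilar

LTS(P): 2 reachable states
  p0 = rec X. d.((X + X)\{c,d} + (0 + X + 0\{c})) → =d=> p1
  p1 = ((rec X. d.((X + X)\{c,d} + (0 + X + 0\{c}))) + (rec X. d.((X + X)\{c,d} + (0 + X + 0\{c}))))\{c,d} + (0 + (rec X. d.((X + X)\{c,d} + (0 + X + 0\{c}))) + 0\{c}) → =d=> p1
LTS(Q): 2 reachable states
  q0 = d.(((rec X. d.((X + X)\{c,d} + (0 + X + 0\{c}))) + (rec X. d.((X + X)\{c,d} + (0 + X + 0\{c}))))\{c,d} + (0 + (rec X. d.((X + X)\{c,d} + (0 + X + 0\{c}))) + 0\{c})) → =d=> q1
  q1 = ((rec X. d.((X + X)\{c,d} + (0 + X + 0\{c}))) + (rec X. d.((X + X)\{c,d} + (0 + X + 0\{c}))))\{c,d} + (0 + (rec X. d.((X + X)\{c,d} + (0 + X + 0\{c}))) + 0\{c}) → =d=> q1
Bisimilarity quotient blocks:
  B0 = {p0, p1, q0, q1}
p0 ∈ B0, q0 ∈ B0 → same block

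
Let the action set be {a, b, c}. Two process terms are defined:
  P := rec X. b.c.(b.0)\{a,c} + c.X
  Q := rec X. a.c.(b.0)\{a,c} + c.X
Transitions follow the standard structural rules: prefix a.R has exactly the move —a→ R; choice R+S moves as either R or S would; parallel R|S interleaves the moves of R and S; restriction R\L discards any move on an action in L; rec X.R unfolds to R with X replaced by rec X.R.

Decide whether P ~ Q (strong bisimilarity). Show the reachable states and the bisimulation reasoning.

not bisimilar

P's transition system — 4 states:
  s0 = rec X. b.c.(b.0)\{a,c} + c.X | -b-> s1, -c-> s0
  s1 = c.(b.0)\{a,c} | -c-> s2
  s2 = (b.0)\{a,c} | -b-> s3
  s3 = 0\{a,c} | ·
Q's transition system — 4 states:
  t0 = rec X. a.c.(b.0)\{a,c} + c.X | -a-> t1, -c-> t0
  t1 = c.(b.0)\{a,c} | -c-> t2
  t2 = (b.0)\{a,c} | -b-> t3
  t3 = 0\{a,c} | ·
Partition-refinement fixed point:
  B0 = {s0}
  B1 = {s1, t1}
  B2 = {s2, t2}
  B3 = {s3, t3}
  B4 = {t0}
s0 ∈ B0, t0 ∈ B4 → different blocks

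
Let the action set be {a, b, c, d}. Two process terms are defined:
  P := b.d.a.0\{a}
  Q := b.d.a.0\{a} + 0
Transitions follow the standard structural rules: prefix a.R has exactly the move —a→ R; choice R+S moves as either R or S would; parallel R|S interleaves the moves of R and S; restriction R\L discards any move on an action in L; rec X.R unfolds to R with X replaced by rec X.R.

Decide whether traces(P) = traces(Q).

traces(P) = traces(Q)

LTS(P): 4 reachable states
  u0 = b.d.a.0\{a} | =b=> u1
  u1 = d.a.0\{a} | =d=> u2
  u2 = a.0\{a} | =a=> u3
  u3 = 0\{a} | (no moves)
LTS(Q): 4 reachable states
  v0 = b.d.a.0\{a} + 0 | =b=> v1
  v1 = d.a.0\{a} | =d=> v2
  v2 = a.0\{a} | =a=> v3
  v3 = 0\{a} | (no moves)
Coarsest stable partition (strong bisimilarity classes):
  B0 = {u0, v0}
  B1 = {u1, v1}
  B2 = {u2, v2}
  B3 = {u3, v3}
u0 ∈ B0, v0 ∈ B0 → same block
Bisimilar ⇒ trace-equivalent.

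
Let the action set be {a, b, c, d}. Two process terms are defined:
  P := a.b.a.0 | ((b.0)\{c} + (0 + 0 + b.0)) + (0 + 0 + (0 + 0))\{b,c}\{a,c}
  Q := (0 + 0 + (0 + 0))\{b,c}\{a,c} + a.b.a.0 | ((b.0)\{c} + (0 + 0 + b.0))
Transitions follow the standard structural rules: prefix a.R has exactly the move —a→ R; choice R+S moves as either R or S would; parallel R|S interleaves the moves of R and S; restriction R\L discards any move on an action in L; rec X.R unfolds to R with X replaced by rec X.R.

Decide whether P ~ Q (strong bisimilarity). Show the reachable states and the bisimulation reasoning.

Reachable graph of P (12 states):
  u0 = a.b.a.0 | ((b.0)\{c} + (0 + 0 + b.0)) + (0 + 0 + (0 + 0))\{b,c}\{a,c} | ··a··> u1, ··b··> u2, ··b··> u3
  u1 = b.a.0 | ((b.0)\{c} + (0 + 0 + b.0)) | ··b··> u4, ··b··> u5, ··b··> u6
  u2 = a.b.a.0 | 0 | ··a··> u5
  u3 = a.b.a.0 | 0\{c} | ··a··> u6
  u4 = a.0 | ((b.0)\{c} + (0 + 0 + b.0)) | ··a··> u7, ··b··> u8, ··b··> u9
  u5 = b.a.0 | 0 | ··b··> u8
  u6 = b.a.0 | 0\{c} | ··b··> u9
  u7 = 0 | ((b.0)\{c} + (0 + 0 + b.0)) | ··b··> u10, ··b··> u11
  u8 = a.0 | 0 | ··a··> u10
  u9 = a.0 | 0\{c} | ··a··> u11
  u10 = 0 | 0 | ∅
  u11 = 0 | 0\{c} | ∅
Reachable graph of Q (12 states):
  v0 = (0 + 0 + (0 + 0))\{b,c}\{a,c} + a.b.a.0 | ((b.0)\{c} + (0 + 0 + b.0)) | ··a··> v1, ··b··> v2, ··b··> v3
  v1 = b.a.0 | ((b.0)\{c} + (0 + 0 + b.0)) | ··b··> v4, ··b··> v5, ··b··> v6
  v2 = a.b.a.0 | 0 | ··a··> v5
  v3 = a.b.a.0 | 0\{c} | ··a··> v6
  v4 = a.0 | ((b.0)\{c} + (0 + 0 + b.0)) | ··a··> v7, ··b··> v8, ··b··> v9
  v5 = b.a.0 | 0 | ··b··> v8
  v6 = b.a.0 | 0\{c} | ··b··> v9
  v7 = 0 | ((b.0)\{c} + (0 + 0 + b.0)) | ··b··> v10, ··b··> v11
  v8 = a.0 | 0 | ··a··> v10
  v9 = a.0 | 0\{c} | ··a··> v11
  v10 = 0 | 0 | ∅
  v11 = 0 | 0\{c} | ∅
Coarsest stable partition (strong bisimilarity classes):
  B0 = {u0, v0}
  B1 = {u2, u3, v2, v3}
  B2 = {u5, u6, v5, v6}
  B3 = {u8, u9, v8, v9}
  B4 = {u10, u11, v10, v11}
  B5 = {u1, v1}
  B6 = {u4, v4}
  B7 = {u7, v7}
u0 ∈ B0, v0 ∈ B0 → same block

YES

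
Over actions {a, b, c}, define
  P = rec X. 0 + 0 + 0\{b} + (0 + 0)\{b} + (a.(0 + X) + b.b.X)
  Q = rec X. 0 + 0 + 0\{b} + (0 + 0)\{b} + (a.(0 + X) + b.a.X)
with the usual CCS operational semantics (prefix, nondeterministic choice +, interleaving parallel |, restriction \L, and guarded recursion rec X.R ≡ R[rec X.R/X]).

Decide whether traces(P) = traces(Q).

traces(P) ≠ traces(Q) — witness ⟨bb⟩

Reachable graph of P (3 states):
  u0 = rec X. 0 + 0 + 0\{b} + (0 + 0)\{b} + (a.(0 + X) + b.b.X) | --a--▸ u1, --b--▸ u2
  u1 = 0 + (rec X. 0 + 0 + 0\{b} + (0 + 0)\{b} + (a.(0 + X) + b.b.X)) | --a--▸ u1, --b--▸ u2
  u2 = b.(rec X. 0 + 0 + 0\{b} + (0 + 0)\{b} + (a.(0 + X) + b.b.X)) | --b--▸ u0
Reachable graph of Q (3 states):
  v0 = rec X. 0 + 0 + 0\{b} + (0 + 0)\{b} + (a.(0 + X) + b.a.X) | --a--▸ v1, --b--▸ v2
  v1 = 0 + (rec X. 0 + 0 + 0\{b} + (0 + 0)\{b} + (a.(0 + X) + b.a.X)) | --a--▸ v1, --b--▸ v2
  v2 = a.(rec X. 0 + 0 + 0\{b} + (0 + 0)\{b} + (a.(0 + X) + b.a.X)) | --a--▸ v0
Executing bb from P (initial set {u0}):
  step 1 (b): {u2}
  step 2 (b): {u0}
  ✓ P
Executing bb from Q (initial set {v0}):
  step 1 (b): {v2}
  step 2 (b): ∅ (Q stuck)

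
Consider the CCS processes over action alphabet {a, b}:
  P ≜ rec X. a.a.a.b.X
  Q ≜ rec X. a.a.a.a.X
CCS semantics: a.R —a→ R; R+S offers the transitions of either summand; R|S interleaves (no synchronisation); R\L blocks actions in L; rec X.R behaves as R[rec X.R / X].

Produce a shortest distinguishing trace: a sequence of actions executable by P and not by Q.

P's transition system — 4 states:
  u0 = rec X. a.a.a.b.X :: ··a··> u1
  u1 = a.a.b.(rec X. a.a.a.b.X) :: ··a··> u2
  u2 = a.b.(rec X. a.a.a.b.X) :: ··a··> u3
  u3 = b.(rec X. a.a.a.b.X) :: ··b··> u0
Q's transition system — 4 states:
  v0 = rec X. a.a.a.a.X :: ··a··> v1
  v1 = a.a.a.(rec X. a.a.a.a.X) :: ··a··> v2
  v2 = a.a.(rec X. a.a.a.a.X) :: ··a··> v3
  v3 = a.(rec X. a.a.a.a.X) :: ··a··> v0
Executing aaab from P (initial set {u0}):
  step 1 (a): {u1}
  step 2 (a): {u2}
  step 3 (a): {u3}
  step 4 (b): {u0}
  P completes σ.
Executing aaab from Q (initial set {v0}):
  step 1 (a): {v1}
  step 2 (a): {v2}
  step 3 (a): {v3}
  step 4 (b): ∅ (Q stuck)

aaab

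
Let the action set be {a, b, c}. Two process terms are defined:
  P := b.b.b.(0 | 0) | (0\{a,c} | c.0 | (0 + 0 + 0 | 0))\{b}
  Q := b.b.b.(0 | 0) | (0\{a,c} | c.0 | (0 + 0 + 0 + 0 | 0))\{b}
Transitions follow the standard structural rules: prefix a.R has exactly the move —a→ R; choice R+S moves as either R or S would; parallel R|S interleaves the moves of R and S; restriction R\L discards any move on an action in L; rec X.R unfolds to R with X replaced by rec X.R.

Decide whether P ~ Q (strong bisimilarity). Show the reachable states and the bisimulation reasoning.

P ~ Q

LTS(P): 8 reachable states
  p0 = b.b.b.(0 | 0) | (0\{a,c} | c.0 | (0 + 0 + 0 | 0))\{b} ⊢ -b-> p1, -c-> p2
  p1 = b.b.(0 | 0) | (0\{a,c} | c.0 | (0 + 0 + 0 | 0))\{b} ⊢ -b-> p3, -c-> p4
  p2 = b.b.b.(0 | 0) | (0\{a,c} | 0 | (0 + 0 + 0 | 0))\{b} ⊢ -b-> p4
  p3 = b.(0 | 0) | (0\{a,c} | c.0 | (0 + 0 + 0 | 0))\{b} ⊢ -b-> p5, -c-> p6
  p4 = b.b.(0 | 0) | (0\{a,c} | 0 | (0 + 0 + 0 | 0))\{b} ⊢ -b-> p6
  p5 = 0 | 0 | (0\{a,c} | c.0 | (0 + 0 + 0 | 0))\{b} ⊢ -c-> p7
  p6 = b.(0 | 0) | (0\{a,c} | 0 | (0 + 0 + 0 | 0))\{b} ⊢ -b-> p7
  p7 = 0 | 0 | (0\{a,c} | 0 | (0 + 0 + 0 | 0))\{b} ⊢ stopped
LTS(Q): 8 reachable states
  q0 = b.b.b.(0 | 0) | (0\{a,c} | c.0 | (0 + 0 + 0 + 0 | 0))\{b} ⊢ -b-> q1, -c-> q2
  q1 = b.b.(0 | 0) | (0\{a,c} | c.0 | (0 + 0 + 0 + 0 | 0))\{b} ⊢ -b-> q3, -c-> q4
  q2 = b.b.b.(0 | 0) | (0\{a,c} | 0 | (0 + 0 + 0 + 0 | 0))\{b} ⊢ -b-> q4
  q3 = b.(0 | 0) | (0\{a,c} | c.0 | (0 + 0 + 0 + 0 | 0))\{b} ⊢ -b-> q5, -c-> q6
  q4 = b.b.(0 | 0) | (0\{a,c} | 0 | (0 + 0 + 0 + 0 | 0))\{b} ⊢ -b-> q6
  q5 = 0 | 0 | (0\{a,c} | c.0 | (0 + 0 + 0 + 0 | 0))\{b} ⊢ -c-> q7
  q6 = b.(0 | 0) | (0\{a,c} | 0 | (0 + 0 + 0 + 0 | 0))\{b} ⊢ -b-> q7
  q7 = 0 | 0 | (0\{a,c} | 0 | (0 + 0 + 0 + 0 | 0))\{b} ⊢ stopped
Bisimilarity quotient blocks:
  B0 = {p0, q0}
  B1 = {p1, q1}
  B2 = {p4, q4}
  B3 = {p6, q6}
  B4 = {p7, q7}
  B5 = {p3, q3}
  B6 = {p5, q5}
  B7 = {p2, q2}
p0 ∈ B0, q0 ∈ B0 → same block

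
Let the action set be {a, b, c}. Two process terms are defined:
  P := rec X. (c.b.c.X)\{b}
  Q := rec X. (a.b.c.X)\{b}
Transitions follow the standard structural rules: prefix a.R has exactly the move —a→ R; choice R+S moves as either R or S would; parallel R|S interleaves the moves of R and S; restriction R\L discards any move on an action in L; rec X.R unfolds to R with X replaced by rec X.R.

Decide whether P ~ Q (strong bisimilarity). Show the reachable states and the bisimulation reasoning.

P's transition system — 2 states:
  u0 = rec X. (c.b.c.X)\{b} :: -c-> u1
  u1 = (b.c.(rec X. (c.b.c.X)\{b}))\{b} :: (no moves)
Q's transition system — 2 states:
  v0 = rec X. (a.b.c.X)\{b} :: -a-> v1
  v1 = (b.c.(rec X. (a.b.c.X)\{b}))\{b} :: (no moves)
Bisimilarity quotient blocks:
  B0 = {u0}
  B1 = {u1, v1}
  B2 = {v0}
u0 ∈ B0, v0 ∈ B2 → different blocks

NO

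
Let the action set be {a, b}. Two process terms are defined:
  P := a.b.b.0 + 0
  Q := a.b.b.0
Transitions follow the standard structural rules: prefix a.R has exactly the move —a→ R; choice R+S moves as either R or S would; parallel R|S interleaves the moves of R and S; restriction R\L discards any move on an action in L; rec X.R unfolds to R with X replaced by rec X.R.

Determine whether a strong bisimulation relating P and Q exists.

P ~ Q

Reachable graph of P (4 states):
  m0 = a.b.b.0 + 0 | --a--▸ m1
  m1 = b.b.0 | --b--▸ m2
  m2 = b.0 | --b--▸ m3
  m3 = 0 | (no moves)
Reachable graph of Q (4 states):
  n0 = a.b.b.0 | --a--▸ n1
  n1 = b.b.0 | --b--▸ n2
  n2 = b.0 | --b--▸ n3
  n3 = 0 | (no moves)
Partition-refinement fixed point:
  B0 = {m0, n0}
  B1 = {m1, n1}
  B2 = {m2, n2}
  B3 = {m3, n3}
m0 ∈ B0, n0 ∈ B0 → same block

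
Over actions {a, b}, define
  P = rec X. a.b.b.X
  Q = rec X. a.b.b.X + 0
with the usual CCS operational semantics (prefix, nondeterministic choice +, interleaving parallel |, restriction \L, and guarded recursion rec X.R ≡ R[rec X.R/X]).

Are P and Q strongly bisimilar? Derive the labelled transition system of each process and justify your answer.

bisimilar

P's transition system — 3 states:
  m0 = rec X. a.b.b.X :: ··a··> m1
  m1 = b.b.(rec X. a.b.b.X) :: ··b··> m2
  m2 = b.(rec X. a.b.b.X) :: ··b··> m0
Q's transition system — 3 states:
  n0 = rec X. a.b.b.X + 0 :: ··a··> n1
  n1 = b.b.(rec X. a.b.b.X + 0) :: ··b··> n2
  n2 = b.(rec X. a.b.b.X + 0) :: ··b··> n0
Partition-refinement fixed point:
  B0 = {m0, n0}
  B1 = {m1, n1}
  B2 = {m2, n2}
m0 ∈ B0, n0 ∈ B0 → same block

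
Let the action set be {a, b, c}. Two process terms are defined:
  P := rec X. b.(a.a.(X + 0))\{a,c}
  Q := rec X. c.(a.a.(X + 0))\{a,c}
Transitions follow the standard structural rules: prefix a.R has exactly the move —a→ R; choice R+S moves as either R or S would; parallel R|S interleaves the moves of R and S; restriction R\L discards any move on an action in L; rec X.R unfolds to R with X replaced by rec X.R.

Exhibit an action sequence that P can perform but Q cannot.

b

P's transition system — 2 states:
  s0 = rec X. b.(a.a.(X + 0))\{a,c} ⊢ =b=> s1
  s1 = (a.a.((rec X. b.(a.a.(X + 0))\{a,c}) + 0))\{a,c} ⊢ stopped
Q's transition system — 2 states:
  t0 = rec X. c.(a.a.(X + 0))\{a,c} ⊢ =c=> t1
  t1 = (a.a.((rec X. c.(a.a.(X + 0))\{a,c}) + 0))\{a,c} ⊢ stopped
Run σ = ⟨b⟩ on P: start {s0}
  [1] b ⇒ {s1}
  P completes σ.
Run σ = ⟨b⟩ on Q: start {t0}
  [1] b ⇒ no successor for Q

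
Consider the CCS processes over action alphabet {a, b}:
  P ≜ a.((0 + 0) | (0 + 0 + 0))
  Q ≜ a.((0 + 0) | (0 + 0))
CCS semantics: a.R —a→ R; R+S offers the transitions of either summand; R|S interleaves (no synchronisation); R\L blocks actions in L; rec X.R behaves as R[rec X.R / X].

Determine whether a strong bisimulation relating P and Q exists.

P's transition system — 2 states:
  m0 = a.((0 + 0) | (0 + 0 + 0)) | ··a··> m1
  m1 = (0 + 0) | (0 + 0 + 0) | stopped
Q's transition system — 2 states:
  n0 = a.((0 + 0) | (0 + 0)) | ··a··> n1
  n1 = (0 + 0) | (0 + 0) | stopped
Bisimilarity quotient blocks:
  B0 = {m0, n0}
  B1 = {m1, n1}
m0 ∈ B0, n0 ∈ B0 → same block

YES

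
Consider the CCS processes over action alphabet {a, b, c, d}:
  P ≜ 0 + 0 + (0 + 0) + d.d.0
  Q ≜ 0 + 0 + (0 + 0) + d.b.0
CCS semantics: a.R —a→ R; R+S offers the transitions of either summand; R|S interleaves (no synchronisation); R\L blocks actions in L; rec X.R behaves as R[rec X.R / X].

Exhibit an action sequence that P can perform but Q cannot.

dd

Reachable graph of P (3 states):
  p0 = 0 + 0 + (0 + 0) + d.d.0 :: -d-> p1
  p1 = d.0 :: -d-> p2
  p2 = 0 :: deadlocked
Reachable graph of Q (3 states):
  q0 = 0 + 0 + (0 + 0) + d.b.0 :: -d-> q1
  q1 = b.0 :: -b-> q2
  q2 = 0 :: deadlocked
Executing dd from P (initial set {p0}):
  after d @ step 1: {p1}
  after d @ step 2: {p2}
  — P admits the full trace.
Executing dd from Q (initial set {q0}):
  after d @ step 1: {q1}
  after d @ step 2: ∅ (Q stuck)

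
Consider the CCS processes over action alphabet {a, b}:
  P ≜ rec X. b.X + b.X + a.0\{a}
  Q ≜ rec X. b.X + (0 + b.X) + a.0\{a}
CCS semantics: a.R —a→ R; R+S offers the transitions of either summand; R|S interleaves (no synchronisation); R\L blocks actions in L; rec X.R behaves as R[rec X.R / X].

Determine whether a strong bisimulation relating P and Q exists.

bisimilar

P's transition system — 2 states:
  u0 = rec X. b.X + b.X + a.0\{a} ⊢ ··a··> u1, ··b··> u0
  u1 = 0\{a} ⊢ ·
Q's transition system — 2 states:
  v0 = rec X. b.X + (0 + b.X) + a.0\{a} ⊢ ··a··> v1, ··b··> v0
  v1 = 0\{a} ⊢ ·
Coarsest stable partition (strong bisimilarity classes):
  B0 = {u0, v0}
  B1 = {u1, v1}
u0 ∈ B0, v0 ∈ B0 → same block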